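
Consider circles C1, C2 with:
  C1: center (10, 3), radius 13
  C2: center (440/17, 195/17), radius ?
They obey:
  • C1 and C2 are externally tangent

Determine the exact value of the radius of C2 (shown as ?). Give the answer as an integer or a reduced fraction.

1. [ext C1·C2]  r_C2² + 26r_C2 − 155 = 0  ⇒  r_C2 = 5 (r>0 drops 1)

5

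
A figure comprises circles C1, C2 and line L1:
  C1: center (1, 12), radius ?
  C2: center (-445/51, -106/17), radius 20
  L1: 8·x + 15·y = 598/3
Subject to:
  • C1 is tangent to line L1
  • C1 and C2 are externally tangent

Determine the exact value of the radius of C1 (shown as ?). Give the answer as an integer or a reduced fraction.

2/3

1. [C1‖L1]  r_C1² − 4/9 = 0  ⇒  r_C1 = 2/3 (r>0 drops 1)
2. [ext C1·C2]  r_C1² + 40r_C1 − 244/9 = 0  ⇒  r_C1 = 2/3 (r>0 drops 1)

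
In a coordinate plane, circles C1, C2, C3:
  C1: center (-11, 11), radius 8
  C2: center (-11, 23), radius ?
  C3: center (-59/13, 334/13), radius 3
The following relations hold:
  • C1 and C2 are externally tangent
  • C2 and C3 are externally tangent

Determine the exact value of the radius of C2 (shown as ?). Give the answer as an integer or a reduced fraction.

4

1. [ext C1·C2]  r_C2² + 16r_C2 − 80 = 0  ⇒  r_C2 = 4 (r>0 drops 1)
2. [ext C2·C3]  r_C2² + 6r_C2 − 40 = 0  ⇒  r_C2 = 4 (r>0 drops 1)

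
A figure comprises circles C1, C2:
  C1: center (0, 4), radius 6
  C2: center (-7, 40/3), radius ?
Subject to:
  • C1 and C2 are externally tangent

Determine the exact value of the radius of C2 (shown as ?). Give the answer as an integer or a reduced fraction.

17/3

1. [ext C1·C2]  r_C2² + 12r_C2 − 901/9 = 0  ⇒  r_C2 = 17/3 (r>0 drops 1)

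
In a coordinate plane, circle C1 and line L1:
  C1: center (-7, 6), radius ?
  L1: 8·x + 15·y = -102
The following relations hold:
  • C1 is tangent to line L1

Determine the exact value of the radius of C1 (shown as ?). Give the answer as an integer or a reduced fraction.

8

1. [C1‖L1]  r_C1² − 64 = 0  ⇒  r_C1 = 8 (r>0 drops 1)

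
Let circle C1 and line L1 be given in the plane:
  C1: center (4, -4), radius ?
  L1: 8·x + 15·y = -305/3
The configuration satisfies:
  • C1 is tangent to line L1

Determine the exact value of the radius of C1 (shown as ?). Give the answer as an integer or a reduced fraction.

13/3

1. [C1‖L1]  r_C1² − 169/9 = 0  ⇒  r_C1 = 13/3 (r>0 drops 1)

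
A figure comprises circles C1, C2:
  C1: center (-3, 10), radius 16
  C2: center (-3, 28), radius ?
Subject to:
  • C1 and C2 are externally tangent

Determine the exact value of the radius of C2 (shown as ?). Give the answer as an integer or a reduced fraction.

1. [ext C1·C2]  r_C2² + 32r_C2 − 68 = 0  ⇒  r_C2 = 2 (r>0 drops 1)

2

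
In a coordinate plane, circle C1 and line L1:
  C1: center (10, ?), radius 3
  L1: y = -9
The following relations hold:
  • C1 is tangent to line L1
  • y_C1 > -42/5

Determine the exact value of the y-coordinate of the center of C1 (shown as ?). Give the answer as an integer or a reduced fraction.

1. [C1‖L1]  y_C1² + 18y_C1 + 72 = 0  ⇒  y_C1 = -12 or -6
2. given y_C1 > -42/5: keep -6

-6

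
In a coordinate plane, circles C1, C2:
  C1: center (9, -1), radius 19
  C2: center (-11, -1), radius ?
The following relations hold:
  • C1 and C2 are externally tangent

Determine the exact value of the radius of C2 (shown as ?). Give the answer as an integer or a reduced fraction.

1. [ext C1·C2]  r_C2² + 38r_C2 − 39 = 0  ⇒  r_C2 = 1 (r>0 drops 1)

1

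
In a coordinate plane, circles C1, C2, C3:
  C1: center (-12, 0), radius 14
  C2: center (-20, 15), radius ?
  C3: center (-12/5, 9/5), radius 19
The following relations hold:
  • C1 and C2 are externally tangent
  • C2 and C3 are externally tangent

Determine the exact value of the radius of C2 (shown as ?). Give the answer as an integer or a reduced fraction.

3

1. [ext C1·C2]  r_C2² + 28r_C2 − 93 = 0  ⇒  r_C2 = 3 (r>0 drops 1)
2. [ext C2·C3]  r_C2² + 38r_C2 − 123 = 0  ⇒  r_C2 = 3 (r>0 drops 1)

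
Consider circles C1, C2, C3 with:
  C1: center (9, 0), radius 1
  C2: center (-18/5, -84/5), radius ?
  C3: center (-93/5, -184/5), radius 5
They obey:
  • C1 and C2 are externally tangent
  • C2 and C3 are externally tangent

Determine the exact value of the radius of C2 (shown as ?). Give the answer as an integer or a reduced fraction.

1. [ext C1·C2]  r_C2² + 2r_C2 − 440 = 0  ⇒  r_C2 = 20 (r>0 drops 1)
2. [ext C2·C3]  r_C2² + 10r_C2 − 600 = 0  ⇒  r_C2 = 20 (r>0 drops 1)

20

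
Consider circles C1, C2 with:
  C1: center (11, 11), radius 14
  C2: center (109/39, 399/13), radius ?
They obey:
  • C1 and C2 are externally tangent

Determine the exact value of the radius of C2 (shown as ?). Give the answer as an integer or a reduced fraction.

22/3

1. [ext C1·C2]  r_C2² + 28r_C2 − 2332/9 = 0  ⇒  r_C2 = 22/3 (r>0 drops 1)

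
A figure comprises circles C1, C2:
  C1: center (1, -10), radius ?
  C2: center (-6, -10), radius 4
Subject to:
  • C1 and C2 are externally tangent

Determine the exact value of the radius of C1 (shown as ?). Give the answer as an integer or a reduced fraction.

1. [ext C1·C2]  r_C1² + 8r_C1 − 33 = 0  ⇒  r_C1 = 3 (r>0 drops 1)

3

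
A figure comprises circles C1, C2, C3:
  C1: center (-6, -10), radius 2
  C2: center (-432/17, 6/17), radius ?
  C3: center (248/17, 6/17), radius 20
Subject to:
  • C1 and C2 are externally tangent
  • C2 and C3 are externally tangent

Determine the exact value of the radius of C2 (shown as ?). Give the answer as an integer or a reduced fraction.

1. [ext C1·C2]  r_C2² + 4r_C2 − 480 = 0  ⇒  r_C2 = 20 (r>0 drops 1)
2. [ext C2·C3]  r_C2² + 40r_C2 − 1200 = 0  ⇒  r_C2 = 20 (r>0 drops 1)

20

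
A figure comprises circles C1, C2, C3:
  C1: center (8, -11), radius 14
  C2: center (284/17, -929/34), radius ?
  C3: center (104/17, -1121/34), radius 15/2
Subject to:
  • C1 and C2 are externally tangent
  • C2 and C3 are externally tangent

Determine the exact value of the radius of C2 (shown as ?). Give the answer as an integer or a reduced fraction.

1. [ext C1·C2]  r_C2² + 28r_C2 − 585/4 = 0  ⇒  r_C2 = 9/2 (r>0 drops 1)
2. [ext C2·C3]  r_C2² + 15r_C2 − 351/4 = 0  ⇒  r_C2 = 9/2 (r>0 drops 1)

9/2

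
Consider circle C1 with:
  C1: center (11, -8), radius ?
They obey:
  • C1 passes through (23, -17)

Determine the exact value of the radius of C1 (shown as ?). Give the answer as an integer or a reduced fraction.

15

1. [C1∋P]  r_C1² − 225 = 0  ⇒  r_C1 = 15 (r>0 drops 1)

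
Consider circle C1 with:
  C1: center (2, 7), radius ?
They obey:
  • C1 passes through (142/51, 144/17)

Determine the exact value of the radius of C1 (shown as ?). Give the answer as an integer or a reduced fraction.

1. [C1∋P]  r_C1² − 25/9 = 0  ⇒  r_C1 = 5/3 (r>0 drops 1)

5/3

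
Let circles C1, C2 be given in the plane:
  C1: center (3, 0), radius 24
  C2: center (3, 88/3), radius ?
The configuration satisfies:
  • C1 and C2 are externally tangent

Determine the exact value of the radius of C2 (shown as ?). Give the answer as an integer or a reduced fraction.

1. [ext C1·C2]  r_C2² + 48r_C2 − 2560/9 = 0  ⇒  r_C2 = 16/3 (r>0 drops 1)

16/3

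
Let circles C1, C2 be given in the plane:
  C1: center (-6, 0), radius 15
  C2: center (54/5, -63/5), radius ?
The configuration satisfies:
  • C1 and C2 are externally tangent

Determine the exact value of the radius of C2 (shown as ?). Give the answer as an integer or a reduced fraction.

1. [ext C1·C2]  r_C2² + 30r_C2 − 216 = 0  ⇒  r_C2 = 6 (r>0 drops 1)

6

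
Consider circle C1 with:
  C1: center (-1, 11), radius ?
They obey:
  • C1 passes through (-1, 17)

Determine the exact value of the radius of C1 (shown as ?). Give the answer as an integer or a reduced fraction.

1. [C1∋P]  r_C1² − 36 = 0  ⇒  r_C1 = 6 (r>0 drops 1)

6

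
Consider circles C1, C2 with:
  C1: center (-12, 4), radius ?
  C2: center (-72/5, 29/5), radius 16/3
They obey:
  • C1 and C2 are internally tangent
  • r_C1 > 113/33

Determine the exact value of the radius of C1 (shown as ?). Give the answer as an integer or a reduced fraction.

25/3

1. [int C1,C2]  r_C1² − (32/3)r_C1 + 175/9 = 0  ⇒  r_C1 = 7/3 or 25/3
2. given r_C1 > 113/33: keep 25/3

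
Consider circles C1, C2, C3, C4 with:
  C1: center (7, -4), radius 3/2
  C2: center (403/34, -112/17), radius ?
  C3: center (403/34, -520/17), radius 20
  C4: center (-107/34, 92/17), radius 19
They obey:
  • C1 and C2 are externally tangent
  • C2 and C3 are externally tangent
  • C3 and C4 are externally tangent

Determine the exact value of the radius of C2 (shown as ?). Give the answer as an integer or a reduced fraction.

1. [ext C1·C2]  r_C2² + 3r_C2 − 28 = 0  ⇒  r_C2 = 4 (r>0 drops 1)
2. [ext C2·C3]  r_C2² + 40r_C2 − 176 = 0  ⇒  r_C2 = 4 (r>0 drops 1)

4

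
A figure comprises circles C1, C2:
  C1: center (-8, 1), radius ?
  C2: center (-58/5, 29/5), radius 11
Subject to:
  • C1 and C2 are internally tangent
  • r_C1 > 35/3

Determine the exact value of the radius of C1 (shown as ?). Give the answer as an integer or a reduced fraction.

17

1. [int C1,C2]  r_C1² − 22r_C1 + 85 = 0  ⇒  r_C1 = 5 or 17
2. given r_C1 > 35/3: keep 17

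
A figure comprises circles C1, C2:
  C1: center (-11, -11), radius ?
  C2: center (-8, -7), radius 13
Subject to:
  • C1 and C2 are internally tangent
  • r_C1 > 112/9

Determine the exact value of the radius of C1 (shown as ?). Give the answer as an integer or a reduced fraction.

1. [int C1,C2]  r_C1² − 26r_C1 + 144 = 0  ⇒  r_C1 = 8 or 18
2. given r_C1 > 112/9: keep 18

18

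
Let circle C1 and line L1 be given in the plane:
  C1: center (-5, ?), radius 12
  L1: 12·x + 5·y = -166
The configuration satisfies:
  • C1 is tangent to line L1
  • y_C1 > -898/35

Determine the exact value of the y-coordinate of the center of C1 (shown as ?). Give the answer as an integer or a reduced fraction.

10

1. [C1‖L1]  y_C1² + (212/5)y_C1 − 524 = 0  ⇒  y_C1 = -262/5 or 10
2. given y_C1 > -898/35: keep 10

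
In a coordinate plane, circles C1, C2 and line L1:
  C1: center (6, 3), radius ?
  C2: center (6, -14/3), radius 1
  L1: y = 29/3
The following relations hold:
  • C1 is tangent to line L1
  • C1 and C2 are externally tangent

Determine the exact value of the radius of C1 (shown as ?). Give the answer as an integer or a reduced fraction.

1. [C1‖L1]  r_C1² − 400/9 = 0  ⇒  r_C1 = 20/3 (r>0 drops 1)
2. [ext C1·C2]  r_C1² + 2r_C1 − 520/9 = 0  ⇒  r_C1 = 20/3 (r>0 drops 1)

20/3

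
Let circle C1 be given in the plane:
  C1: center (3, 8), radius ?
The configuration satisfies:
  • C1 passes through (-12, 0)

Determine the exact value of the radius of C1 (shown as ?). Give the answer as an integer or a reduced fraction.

1. [C1∋P]  r_C1² − 289 = 0  ⇒  r_C1 = 17 (r>0 drops 1)

17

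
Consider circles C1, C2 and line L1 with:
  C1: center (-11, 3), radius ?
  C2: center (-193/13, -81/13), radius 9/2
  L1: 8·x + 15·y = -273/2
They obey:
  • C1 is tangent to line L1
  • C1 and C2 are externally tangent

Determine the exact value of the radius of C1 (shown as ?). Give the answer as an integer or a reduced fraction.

11/2

1. [C1‖L1]  r_C1² − 121/4 = 0  ⇒  r_C1 = 11/2 (r>0 drops 1)
2. [ext C1·C2]  r_C1² + 9r_C1 − 319/4 = 0  ⇒  r_C1 = 11/2 (r>0 drops 1)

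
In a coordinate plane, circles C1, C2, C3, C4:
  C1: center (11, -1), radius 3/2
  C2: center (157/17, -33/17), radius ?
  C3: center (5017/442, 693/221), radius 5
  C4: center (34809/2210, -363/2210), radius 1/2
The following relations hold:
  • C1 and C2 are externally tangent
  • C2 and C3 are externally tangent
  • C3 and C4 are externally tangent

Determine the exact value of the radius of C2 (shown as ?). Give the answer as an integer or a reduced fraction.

1. [ext C1·C2]  r_C2² + 3r_C2 − 7/4 = 0  ⇒  r_C2 = 1/2 (r>0 drops 1)
2. [ext C2·C3]  r_C2² + 10r_C2 − 21/4 = 0  ⇒  r_C2 = 1/2 (r>0 drops 1)

1/2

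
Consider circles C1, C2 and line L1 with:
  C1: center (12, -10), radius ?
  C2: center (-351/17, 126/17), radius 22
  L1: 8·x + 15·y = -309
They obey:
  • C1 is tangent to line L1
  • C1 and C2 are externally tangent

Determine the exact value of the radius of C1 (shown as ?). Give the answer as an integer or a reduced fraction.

15

1. [C1‖L1]  r_C1² − 225 = 0  ⇒  r_C1 = 15 (r>0 drops 1)
2. [ext C1·C2]  r_C1² + 44r_C1 − 885 = 0  ⇒  r_C1 = 15 (r>0 drops 1)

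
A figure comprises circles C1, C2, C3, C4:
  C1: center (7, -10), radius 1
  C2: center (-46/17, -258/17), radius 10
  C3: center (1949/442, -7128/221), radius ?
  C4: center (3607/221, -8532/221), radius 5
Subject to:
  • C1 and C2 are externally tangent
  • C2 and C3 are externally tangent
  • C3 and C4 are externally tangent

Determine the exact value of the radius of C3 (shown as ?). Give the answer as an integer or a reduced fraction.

1. [ext C2·C3]  r_C3² + 20r_C3 − 969/4 = 0  ⇒  r_C3 = 17/2 (r>0 drops 1)
2. [ext C3·C4]  r_C3² + 10r_C3 − 629/4 = 0  ⇒  r_C3 = 17/2 (r>0 drops 1)

17/2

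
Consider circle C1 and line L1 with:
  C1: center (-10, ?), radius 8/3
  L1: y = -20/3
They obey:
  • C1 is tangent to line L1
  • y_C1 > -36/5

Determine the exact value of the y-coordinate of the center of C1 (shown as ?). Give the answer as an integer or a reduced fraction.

-4

1. [C1‖L1]  y_C1² + (40/3)y_C1 + 112/3 = 0  ⇒  y_C1 = -28/3 or -4
2. given y_C1 > -36/5: keep -4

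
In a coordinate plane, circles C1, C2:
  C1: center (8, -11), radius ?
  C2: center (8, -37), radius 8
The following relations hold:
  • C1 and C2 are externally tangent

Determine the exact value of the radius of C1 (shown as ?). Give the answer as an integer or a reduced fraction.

1. [ext C1·C2]  r_C1² + 16r_C1 − 612 = 0  ⇒  r_C1 = 18 (r>0 drops 1)

18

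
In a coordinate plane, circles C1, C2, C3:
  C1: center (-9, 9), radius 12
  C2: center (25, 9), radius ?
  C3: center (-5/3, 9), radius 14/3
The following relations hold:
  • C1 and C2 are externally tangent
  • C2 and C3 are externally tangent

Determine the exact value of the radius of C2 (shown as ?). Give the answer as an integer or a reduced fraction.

1. [ext C1·C2]  r_C2² + 24r_C2 − 1012 = 0  ⇒  r_C2 = 22 (r>0 drops 1)
2. [ext C2·C3]  r_C2² + (28/3)r_C2 − 2068/3 = 0  ⇒  r_C2 = 22 (r>0 drops 1)

22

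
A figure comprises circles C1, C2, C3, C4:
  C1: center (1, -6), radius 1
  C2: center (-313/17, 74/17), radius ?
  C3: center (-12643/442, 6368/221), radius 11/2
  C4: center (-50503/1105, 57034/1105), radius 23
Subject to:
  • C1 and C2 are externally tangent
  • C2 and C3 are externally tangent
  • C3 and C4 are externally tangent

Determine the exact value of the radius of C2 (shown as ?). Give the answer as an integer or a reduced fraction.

21

1. [ext C1·C2]  r_C2² + 2r_C2 − 483 = 0  ⇒  r_C2 = 21 (r>0 drops 1)
2. [ext C2·C3]  r_C2² + 11r_C2 − 672 = 0  ⇒  r_C2 = 21 (r>0 drops 1)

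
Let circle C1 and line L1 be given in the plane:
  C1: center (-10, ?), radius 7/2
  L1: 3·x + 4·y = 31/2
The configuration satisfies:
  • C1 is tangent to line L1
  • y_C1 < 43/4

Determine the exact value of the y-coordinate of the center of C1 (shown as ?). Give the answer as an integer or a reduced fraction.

1. [C1‖L1]  y_C1² − (91/4)y_C1 + 441/4 = 0  ⇒  y_C1 = 7 or 63/4
2. given y_C1 < 43/4: keep 7

7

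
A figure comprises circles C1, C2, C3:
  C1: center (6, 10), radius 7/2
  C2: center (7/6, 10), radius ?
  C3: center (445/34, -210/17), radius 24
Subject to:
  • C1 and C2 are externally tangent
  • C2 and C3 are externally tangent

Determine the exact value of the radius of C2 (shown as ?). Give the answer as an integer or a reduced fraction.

4/3

1. [ext C1·C2]  r_C2² + 7r_C2 − 100/9 = 0  ⇒  r_C2 = 4/3 (r>0 drops 1)
2. [ext C2·C3]  r_C2² + 48r_C2 − 592/9 = 0  ⇒  r_C2 = 4/3 (r>0 drops 1)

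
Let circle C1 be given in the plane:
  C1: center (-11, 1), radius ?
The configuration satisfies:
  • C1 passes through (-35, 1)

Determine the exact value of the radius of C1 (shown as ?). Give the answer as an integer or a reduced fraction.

24

1. [C1∋P]  r_C1² − 576 = 0  ⇒  r_C1 = 24 (r>0 drops 1)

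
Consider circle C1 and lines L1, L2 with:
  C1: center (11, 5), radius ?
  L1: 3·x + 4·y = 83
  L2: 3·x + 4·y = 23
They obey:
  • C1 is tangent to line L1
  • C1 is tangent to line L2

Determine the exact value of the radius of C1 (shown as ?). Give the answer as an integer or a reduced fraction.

1. [C1‖L1]  r_C1² − 36 = 0  ⇒  r_C1 = 6 (r>0 drops 1)
2. [C1‖L2]  r_C1² − 36 = 0  ⇒  r_C1 = 6 (r>0 drops 1)

6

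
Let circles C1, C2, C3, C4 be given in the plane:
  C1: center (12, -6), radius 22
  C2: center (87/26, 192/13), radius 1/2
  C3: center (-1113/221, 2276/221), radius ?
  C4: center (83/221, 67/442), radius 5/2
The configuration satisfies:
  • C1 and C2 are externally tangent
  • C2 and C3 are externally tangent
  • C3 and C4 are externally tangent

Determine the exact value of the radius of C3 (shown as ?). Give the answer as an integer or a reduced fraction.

9

1. [ext C2·C3]  r_C3² + 1r_C3 − 90 = 0  ⇒  r_C3 = 9 (r>0 drops 1)
2. [ext C3·C4]  r_C3² + 5r_C3 − 126 = 0  ⇒  r_C3 = 9 (r>0 drops 1)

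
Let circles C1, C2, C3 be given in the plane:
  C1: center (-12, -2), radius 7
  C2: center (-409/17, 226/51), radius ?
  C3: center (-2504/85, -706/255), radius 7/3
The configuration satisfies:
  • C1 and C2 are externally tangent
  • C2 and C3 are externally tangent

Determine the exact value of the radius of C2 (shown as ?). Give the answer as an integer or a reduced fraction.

20/3

1. [ext C1·C2]  r_C2² + 14r_C2 − 1240/9 = 0  ⇒  r_C2 = 20/3 (r>0 drops 1)
2. [ext C2·C3]  r_C2² + (14/3)r_C2 − 680/9 = 0  ⇒  r_C2 = 20/3 (r>0 drops 1)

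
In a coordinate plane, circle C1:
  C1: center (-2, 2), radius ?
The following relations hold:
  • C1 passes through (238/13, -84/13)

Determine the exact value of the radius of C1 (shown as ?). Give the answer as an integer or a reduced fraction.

22

1. [C1∋P]  r_C1² − 484 = 0  ⇒  r_C1 = 22 (r>0 drops 1)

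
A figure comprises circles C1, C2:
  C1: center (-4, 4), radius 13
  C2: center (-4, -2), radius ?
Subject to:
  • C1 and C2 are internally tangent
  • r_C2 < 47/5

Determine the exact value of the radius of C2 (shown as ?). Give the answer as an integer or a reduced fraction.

7

1. [int C1,C2]  r_C2² − 26r_C2 + 133 = 0  ⇒  r_C2 = 7 or 19
2. given r_C2 < 47/5: keep 7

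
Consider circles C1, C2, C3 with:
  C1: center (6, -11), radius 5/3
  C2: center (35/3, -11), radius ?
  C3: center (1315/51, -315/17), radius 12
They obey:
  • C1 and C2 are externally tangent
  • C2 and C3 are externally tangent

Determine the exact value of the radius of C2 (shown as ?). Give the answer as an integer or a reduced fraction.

4

1. [ext C1·C2]  r_C2² + (10/3)r_C2 − 88/3 = 0  ⇒  r_C2 = 4 (r>0 drops 1)
2. [ext C2·C3]  r_C2² + 24r_C2 − 112 = 0  ⇒  r_C2 = 4 (r>0 drops 1)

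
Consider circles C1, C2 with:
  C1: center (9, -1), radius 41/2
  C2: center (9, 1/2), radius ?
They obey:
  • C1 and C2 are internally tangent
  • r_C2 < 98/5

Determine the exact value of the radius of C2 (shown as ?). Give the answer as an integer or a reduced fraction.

1. [int C1,C2]  r_C2² − 41r_C2 + 418 = 0  ⇒  r_C2 = 19 or 22
2. given r_C2 < 98/5: keep 19

19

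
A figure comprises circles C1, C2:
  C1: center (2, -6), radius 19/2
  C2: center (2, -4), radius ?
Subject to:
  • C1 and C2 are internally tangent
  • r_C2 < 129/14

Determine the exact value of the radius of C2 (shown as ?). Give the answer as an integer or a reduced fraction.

15/2

1. [int C1,C2]  r_C2² − 19r_C2 + 345/4 = 0  ⇒  r_C2 = 15/2 or 23/2
2. given r_C2 < 129/14: keep 15/2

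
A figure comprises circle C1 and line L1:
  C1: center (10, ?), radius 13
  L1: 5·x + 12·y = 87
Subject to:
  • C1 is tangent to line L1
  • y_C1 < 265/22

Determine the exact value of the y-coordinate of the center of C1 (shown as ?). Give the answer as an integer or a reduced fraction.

1. [C1‖L1]  y_C1² − (37/6)y_C1 − 1133/6 = 0  ⇒  y_C1 = -11 or 103/6
2. given y_C1 < 265/22: keep -11

-11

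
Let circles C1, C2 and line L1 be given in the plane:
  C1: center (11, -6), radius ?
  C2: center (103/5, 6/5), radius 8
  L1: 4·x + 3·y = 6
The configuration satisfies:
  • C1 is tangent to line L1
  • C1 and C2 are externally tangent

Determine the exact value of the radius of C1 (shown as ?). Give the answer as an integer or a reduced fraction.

1. [C1‖L1]  r_C1² − 16 = 0  ⇒  r_C1 = 4 (r>0 drops 1)
2. [ext C1·C2]  r_C1² + 16r_C1 − 80 = 0  ⇒  r_C1 = 4 (r>0 drops 1)

4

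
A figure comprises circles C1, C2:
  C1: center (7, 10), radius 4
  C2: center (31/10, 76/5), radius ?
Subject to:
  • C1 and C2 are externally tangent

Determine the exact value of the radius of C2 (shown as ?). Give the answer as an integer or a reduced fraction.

5/2

1. [ext C1·C2]  r_C2² + 8r_C2 − 105/4 = 0  ⇒  r_C2 = 5/2 (r>0 drops 1)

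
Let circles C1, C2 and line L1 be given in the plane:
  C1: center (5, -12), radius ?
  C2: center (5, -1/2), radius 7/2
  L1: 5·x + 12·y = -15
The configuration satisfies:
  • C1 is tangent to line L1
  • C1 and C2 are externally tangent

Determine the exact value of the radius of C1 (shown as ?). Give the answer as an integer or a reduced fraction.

8

1. [C1‖L1]  r_C1² − 64 = 0  ⇒  r_C1 = 8 (r>0 drops 1)
2. [ext C1·C2]  r_C1² + 7r_C1 − 120 = 0  ⇒  r_C1 = 8 (r>0 drops 1)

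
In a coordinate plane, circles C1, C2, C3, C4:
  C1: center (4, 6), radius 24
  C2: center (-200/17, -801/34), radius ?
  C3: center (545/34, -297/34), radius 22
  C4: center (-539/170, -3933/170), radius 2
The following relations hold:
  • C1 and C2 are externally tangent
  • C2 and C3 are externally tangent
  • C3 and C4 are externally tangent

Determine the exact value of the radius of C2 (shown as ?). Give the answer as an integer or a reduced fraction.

1. [ext C1·C2]  r_C2² + 48r_C2 − 2185/4 = 0  ⇒  r_C2 = 19/2 (r>0 drops 1)
2. [ext C2·C3]  r_C2² + 44r_C2 − 2033/4 = 0  ⇒  r_C2 = 19/2 (r>0 drops 1)

19/2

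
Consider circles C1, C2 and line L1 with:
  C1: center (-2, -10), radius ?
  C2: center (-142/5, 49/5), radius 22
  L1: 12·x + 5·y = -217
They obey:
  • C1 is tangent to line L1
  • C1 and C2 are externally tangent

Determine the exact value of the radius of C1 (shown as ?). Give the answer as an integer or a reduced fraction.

11

1. [C1‖L1]  r_C1² − 121 = 0  ⇒  r_C1 = 11 (r>0 drops 1)
2. [ext C1·C2]  r_C1² + 44r_C1 − 605 = 0  ⇒  r_C1 = 11 (r>0 drops 1)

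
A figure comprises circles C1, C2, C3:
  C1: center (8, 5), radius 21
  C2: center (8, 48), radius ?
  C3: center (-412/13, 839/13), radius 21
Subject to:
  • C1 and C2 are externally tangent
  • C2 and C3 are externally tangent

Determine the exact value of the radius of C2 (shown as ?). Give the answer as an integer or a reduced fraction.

1. [ext C1·C2]  r_C2² + 42r_C2 − 1408 = 0  ⇒  r_C2 = 22 (r>0 drops 1)
2. [ext C2·C3]  r_C2² + 42r_C2 − 1408 = 0  ⇒  r_C2 = 22 (r>0 drops 1)

22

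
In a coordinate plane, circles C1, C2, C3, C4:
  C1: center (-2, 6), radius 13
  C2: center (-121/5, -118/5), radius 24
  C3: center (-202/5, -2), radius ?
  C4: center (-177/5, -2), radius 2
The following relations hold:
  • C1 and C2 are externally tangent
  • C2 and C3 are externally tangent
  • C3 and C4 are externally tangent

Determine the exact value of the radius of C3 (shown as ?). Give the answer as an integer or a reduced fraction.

1. [ext C2·C3]  r_C3² + 48r_C3 − 153 = 0  ⇒  r_C3 = 3 (r>0 drops 1)
2. [ext C3·C4]  r_C3² + 4r_C3 − 21 = 0  ⇒  r_C3 = 3 (r>0 drops 1)

3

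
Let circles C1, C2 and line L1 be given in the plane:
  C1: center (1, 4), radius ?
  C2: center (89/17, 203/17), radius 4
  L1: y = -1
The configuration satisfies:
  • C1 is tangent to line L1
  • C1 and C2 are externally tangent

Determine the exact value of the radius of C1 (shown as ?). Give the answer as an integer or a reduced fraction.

1. [C1‖L1]  r_C1² − 25 = 0  ⇒  r_C1 = 5 (r>0 drops 1)
2. [ext C1·C2]  r_C1² + 8r_C1 − 65 = 0  ⇒  r_C1 = 5 (r>0 drops 1)

5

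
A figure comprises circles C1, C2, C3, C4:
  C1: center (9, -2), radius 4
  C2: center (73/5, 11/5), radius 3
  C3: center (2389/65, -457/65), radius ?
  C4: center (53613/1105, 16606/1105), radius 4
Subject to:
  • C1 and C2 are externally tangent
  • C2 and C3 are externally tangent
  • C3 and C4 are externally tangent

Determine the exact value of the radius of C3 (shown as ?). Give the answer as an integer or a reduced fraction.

21

1. [ext C2·C3]  r_C3² + 6r_C3 − 567 = 0  ⇒  r_C3 = 21 (r>0 drops 1)
2. [ext C3·C4]  r_C3² + 8r_C3 − 609 = 0  ⇒  r_C3 = 21 (r>0 drops 1)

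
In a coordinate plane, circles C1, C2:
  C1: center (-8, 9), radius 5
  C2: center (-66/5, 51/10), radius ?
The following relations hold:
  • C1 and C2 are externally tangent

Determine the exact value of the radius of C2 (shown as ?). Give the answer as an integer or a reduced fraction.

3/2

1. [ext C1·C2]  r_C2² + 10r_C2 − 69/4 = 0  ⇒  r_C2 = 3/2 (r>0 drops 1)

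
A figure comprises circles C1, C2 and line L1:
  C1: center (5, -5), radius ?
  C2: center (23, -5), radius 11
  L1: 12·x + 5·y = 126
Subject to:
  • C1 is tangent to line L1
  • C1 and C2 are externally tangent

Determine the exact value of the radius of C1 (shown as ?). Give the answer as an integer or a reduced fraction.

1. [C1‖L1]  r_C1² − 49 = 0  ⇒  r_C1 = 7 (r>0 drops 1)
2. [ext C1·C2]  r_C1² + 22r_C1 − 203 = 0  ⇒  r_C1 = 7 (r>0 drops 1)

7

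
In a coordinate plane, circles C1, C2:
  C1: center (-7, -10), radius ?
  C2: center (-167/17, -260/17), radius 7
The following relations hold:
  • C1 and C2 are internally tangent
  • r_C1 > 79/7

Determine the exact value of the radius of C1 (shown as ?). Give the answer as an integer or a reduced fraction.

1. [int C1,C2]  r_C1² − 14r_C1 + 13 = 0  ⇒  r_C1 = 1 or 13
2. given r_C1 > 79/7: keep 13

13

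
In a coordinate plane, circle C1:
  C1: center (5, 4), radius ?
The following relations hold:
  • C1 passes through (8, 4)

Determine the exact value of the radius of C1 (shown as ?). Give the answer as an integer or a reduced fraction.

3

1. [C1∋P]  r_C1² − 9 = 0  ⇒  r_C1 = 3 (r>0 drops 1)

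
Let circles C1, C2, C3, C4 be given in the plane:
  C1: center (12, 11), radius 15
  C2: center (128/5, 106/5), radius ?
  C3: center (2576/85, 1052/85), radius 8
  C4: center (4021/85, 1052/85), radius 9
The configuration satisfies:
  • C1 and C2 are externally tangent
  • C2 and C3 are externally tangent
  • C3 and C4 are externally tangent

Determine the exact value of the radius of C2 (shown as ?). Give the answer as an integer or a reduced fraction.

2

1. [ext C1·C2]  r_C2² + 30r_C2 − 64 = 0  ⇒  r_C2 = 2 (r>0 drops 1)
2. [ext C2·C3]  r_C2² + 16r_C2 − 36 = 0  ⇒  r_C2 = 2 (r>0 drops 1)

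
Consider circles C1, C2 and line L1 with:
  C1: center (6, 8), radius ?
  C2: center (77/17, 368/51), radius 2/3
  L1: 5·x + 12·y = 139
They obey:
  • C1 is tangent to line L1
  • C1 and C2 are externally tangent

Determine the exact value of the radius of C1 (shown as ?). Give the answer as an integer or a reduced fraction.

1. [C1‖L1]  r_C1² − 1 = 0  ⇒  r_C1 = 1 (r>0 drops 1)
2. [ext C1·C2]  r_C1² + (4/3)r_C1 − 7/3 = 0  ⇒  r_C1 = 1 (r>0 drops 1)

1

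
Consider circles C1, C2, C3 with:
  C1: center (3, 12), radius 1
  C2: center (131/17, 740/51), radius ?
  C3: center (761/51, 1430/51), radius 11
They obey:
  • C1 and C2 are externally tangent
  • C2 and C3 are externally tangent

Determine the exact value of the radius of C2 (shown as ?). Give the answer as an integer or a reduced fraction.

13/3

1. [ext C1·C2]  r_C2² + 2r_C2 − 247/9 = 0  ⇒  r_C2 = 13/3 (r>0 drops 1)
2. [ext C2·C3]  r_C2² + 22r_C2 − 1027/9 = 0  ⇒  r_C2 = 13/3 (r>0 drops 1)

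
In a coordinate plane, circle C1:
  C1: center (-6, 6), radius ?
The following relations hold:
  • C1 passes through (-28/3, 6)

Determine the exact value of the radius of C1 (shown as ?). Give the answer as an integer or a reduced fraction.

1. [C1∋P]  r_C1² − 100/9 = 0  ⇒  r_C1 = 10/3 (r>0 drops 1)

10/3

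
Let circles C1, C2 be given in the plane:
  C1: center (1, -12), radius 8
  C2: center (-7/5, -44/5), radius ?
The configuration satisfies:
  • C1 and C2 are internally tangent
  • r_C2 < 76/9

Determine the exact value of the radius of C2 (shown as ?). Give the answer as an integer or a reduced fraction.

1. [int C1,C2]  r_C2² − 16r_C2 + 48 = 0  ⇒  r_C2 = 4 or 12
2. given r_C2 < 76/9: keep 4

4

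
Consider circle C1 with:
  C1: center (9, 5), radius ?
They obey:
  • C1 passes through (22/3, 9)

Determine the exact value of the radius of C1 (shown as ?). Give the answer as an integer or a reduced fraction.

1. [C1∋P]  r_C1² − 169/9 = 0  ⇒  r_C1 = 13/3 (r>0 drops 1)

13/3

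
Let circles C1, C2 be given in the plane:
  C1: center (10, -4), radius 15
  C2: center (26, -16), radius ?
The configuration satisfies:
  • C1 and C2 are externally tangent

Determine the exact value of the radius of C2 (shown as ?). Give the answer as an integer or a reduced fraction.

5

1. [ext C1·C2]  r_C2² + 30r_C2 − 175 = 0  ⇒  r_C2 = 5 (r>0 drops 1)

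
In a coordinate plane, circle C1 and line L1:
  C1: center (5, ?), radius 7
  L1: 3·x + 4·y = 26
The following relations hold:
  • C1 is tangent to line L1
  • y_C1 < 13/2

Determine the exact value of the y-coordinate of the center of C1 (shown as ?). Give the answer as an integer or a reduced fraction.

-6

1. [C1‖L1]  y_C1² − (11/2)y_C1 − 69 = 0  ⇒  y_C1 = -6 or 23/2
2. given y_C1 < 13/2: keep -6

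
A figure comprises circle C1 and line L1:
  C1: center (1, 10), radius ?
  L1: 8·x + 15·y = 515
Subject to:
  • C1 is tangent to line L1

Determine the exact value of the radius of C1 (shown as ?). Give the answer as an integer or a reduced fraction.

21

1. [C1‖L1]  r_C1² − 441 = 0  ⇒  r_C1 = 21 (r>0 drops 1)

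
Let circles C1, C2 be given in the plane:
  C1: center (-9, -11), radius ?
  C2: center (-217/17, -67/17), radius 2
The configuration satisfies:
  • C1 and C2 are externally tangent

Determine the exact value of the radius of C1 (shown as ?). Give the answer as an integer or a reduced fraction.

6

1. [ext C1·C2]  r_C1² + 4r_C1 − 60 = 0  ⇒  r_C1 = 6 (r>0 drops 1)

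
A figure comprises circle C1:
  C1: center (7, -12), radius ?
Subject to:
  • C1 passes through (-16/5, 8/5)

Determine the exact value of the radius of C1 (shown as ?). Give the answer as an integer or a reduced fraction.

17

1. [C1∋P]  r_C1² − 289 = 0  ⇒  r_C1 = 17 (r>0 drops 1)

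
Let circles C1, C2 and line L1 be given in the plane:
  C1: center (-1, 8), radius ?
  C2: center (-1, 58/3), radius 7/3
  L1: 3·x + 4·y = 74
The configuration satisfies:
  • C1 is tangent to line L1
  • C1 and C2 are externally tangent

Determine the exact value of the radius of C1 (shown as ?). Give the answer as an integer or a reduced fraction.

1. [C1‖L1]  r_C1² − 81 = 0  ⇒  r_C1 = 9 (r>0 drops 1)
2. [ext C1·C2]  r_C1² + (14/3)r_C1 − 123 = 0  ⇒  r_C1 = 9 (r>0 drops 1)

9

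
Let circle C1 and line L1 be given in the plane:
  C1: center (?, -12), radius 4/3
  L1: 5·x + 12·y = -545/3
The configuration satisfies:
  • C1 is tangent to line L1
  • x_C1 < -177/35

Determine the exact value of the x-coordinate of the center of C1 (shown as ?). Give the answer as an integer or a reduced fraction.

-11

1. [C1‖L1]  x_C1² + (226/15)x_C1 + 671/15 = 0  ⇒  x_C1 = -11 or -61/15
2. given x_C1 < -177/35: keep -11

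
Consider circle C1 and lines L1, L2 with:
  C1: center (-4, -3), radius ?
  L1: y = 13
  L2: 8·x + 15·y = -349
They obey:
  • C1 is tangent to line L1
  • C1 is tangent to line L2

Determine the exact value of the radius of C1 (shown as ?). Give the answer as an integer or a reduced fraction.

16

1. [C1‖L1]  r_C1² − 256 = 0  ⇒  r_C1 = 16 (r>0 drops 1)
2. [C1‖L2]  r_C1² − 256 = 0  ⇒  r_C1 = 16 (r>0 drops 1)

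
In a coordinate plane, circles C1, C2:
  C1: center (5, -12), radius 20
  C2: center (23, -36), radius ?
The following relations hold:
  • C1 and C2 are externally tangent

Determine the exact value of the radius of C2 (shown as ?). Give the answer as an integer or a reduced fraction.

1. [ext C1·C2]  r_C2² + 40r_C2 − 500 = 0  ⇒  r_C2 = 10 (r>0 drops 1)

10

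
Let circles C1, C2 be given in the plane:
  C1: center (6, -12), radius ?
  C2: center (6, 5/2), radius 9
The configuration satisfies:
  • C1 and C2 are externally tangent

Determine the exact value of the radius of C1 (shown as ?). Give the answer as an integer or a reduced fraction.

1. [ext C1·C2]  r_C1² + 18r_C1 − 517/4 = 0  ⇒  r_C1 = 11/2 (r>0 drops 1)

11/2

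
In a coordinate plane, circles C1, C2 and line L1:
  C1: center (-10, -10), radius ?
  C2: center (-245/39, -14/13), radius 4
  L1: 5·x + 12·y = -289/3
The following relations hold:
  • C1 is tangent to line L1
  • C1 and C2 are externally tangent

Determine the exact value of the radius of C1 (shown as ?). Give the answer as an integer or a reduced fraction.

17/3

1. [C1‖L1]  r_C1² − 289/9 = 0  ⇒  r_C1 = 17/3 (r>0 drops 1)
2. [ext C1·C2]  r_C1² + 8r_C1 − 697/9 = 0  ⇒  r_C1 = 17/3 (r>0 drops 1)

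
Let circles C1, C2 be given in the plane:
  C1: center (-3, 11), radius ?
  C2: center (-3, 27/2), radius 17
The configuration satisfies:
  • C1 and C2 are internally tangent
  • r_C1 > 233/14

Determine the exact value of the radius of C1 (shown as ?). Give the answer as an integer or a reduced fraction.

1. [int C1,C2]  r_C1² − 34r_C1 + 1131/4 = 0  ⇒  r_C1 = 29/2 or 39/2
2. given r_C1 > 233/14: keep 39/2

39/2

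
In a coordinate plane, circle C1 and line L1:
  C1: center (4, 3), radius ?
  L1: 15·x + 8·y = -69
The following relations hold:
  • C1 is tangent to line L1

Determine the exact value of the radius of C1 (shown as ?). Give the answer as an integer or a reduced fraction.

1. [C1‖L1]  r_C1² − 81 = 0  ⇒  r_C1 = 9 (r>0 drops 1)

9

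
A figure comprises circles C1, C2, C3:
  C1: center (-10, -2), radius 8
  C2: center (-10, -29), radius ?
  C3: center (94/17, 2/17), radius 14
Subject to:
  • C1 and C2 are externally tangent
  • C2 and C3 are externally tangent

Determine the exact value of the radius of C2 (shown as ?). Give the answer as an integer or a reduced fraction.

1. [ext C1·C2]  r_C2² + 16r_C2 − 665 = 0  ⇒  r_C2 = 19 (r>0 drops 1)
2. [ext C2·C3]  r_C2² + 28r_C2 − 893 = 0  ⇒  r_C2 = 19 (r>0 drops 1)

19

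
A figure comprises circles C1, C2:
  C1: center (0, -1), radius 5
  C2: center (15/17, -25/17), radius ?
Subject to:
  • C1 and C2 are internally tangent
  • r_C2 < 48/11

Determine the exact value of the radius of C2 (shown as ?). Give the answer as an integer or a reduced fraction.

1. [int C1,C2]  r_C2² − 10r_C2 + 24 = 0  ⇒  r_C2 = 4 or 6
2. given r_C2 < 48/11: keep 4

4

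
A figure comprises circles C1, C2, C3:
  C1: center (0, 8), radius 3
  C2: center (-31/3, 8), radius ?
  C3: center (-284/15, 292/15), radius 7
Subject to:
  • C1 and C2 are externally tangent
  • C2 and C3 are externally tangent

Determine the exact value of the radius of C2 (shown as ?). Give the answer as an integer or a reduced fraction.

1. [ext C1·C2]  r_C2² + 6r_C2 − 880/9 = 0  ⇒  r_C2 = 22/3 (r>0 drops 1)
2. [ext C2·C3]  r_C2² + 14r_C2 − 1408/9 = 0  ⇒  r_C2 = 22/3 (r>0 drops 1)

22/3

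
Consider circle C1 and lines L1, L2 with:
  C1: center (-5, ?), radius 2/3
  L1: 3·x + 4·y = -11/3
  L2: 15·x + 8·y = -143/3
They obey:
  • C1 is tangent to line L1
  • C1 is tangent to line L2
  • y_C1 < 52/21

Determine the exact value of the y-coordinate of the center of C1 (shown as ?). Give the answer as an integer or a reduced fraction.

1. [C1‖L1]  y_C1² − (17/3)y_C1 + 22/3 = 0  ⇒  y_C1 = 2 or 11/3
2. [C1‖L2]  y_C1² − (41/6)y_C1 + 29/3 = 0  ⇒  y_C1 = 2 or 29/6

2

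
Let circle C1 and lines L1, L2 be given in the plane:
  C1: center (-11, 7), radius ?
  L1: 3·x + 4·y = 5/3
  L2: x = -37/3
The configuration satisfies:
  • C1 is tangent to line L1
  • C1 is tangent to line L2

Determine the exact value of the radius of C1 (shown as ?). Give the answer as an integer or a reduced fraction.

1. [C1‖L1]  r_C1² − 16/9 = 0  ⇒  r_C1 = 4/3 (r>0 drops 1)
2. [C1‖L2]  r_C1² − 16/9 = 0  ⇒  r_C1 = 4/3 (r>0 drops 1)

4/3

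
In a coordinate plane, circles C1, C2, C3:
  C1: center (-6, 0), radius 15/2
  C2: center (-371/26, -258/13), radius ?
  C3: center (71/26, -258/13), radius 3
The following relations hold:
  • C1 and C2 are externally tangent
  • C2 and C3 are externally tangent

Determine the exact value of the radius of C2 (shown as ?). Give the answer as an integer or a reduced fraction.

14

1. [ext C1·C2]  r_C2² + 15r_C2 − 406 = 0  ⇒  r_C2 = 14 (r>0 drops 1)
2. [ext C2·C3]  r_C2² + 6r_C2 − 280 = 0  ⇒  r_C2 = 14 (r>0 drops 1)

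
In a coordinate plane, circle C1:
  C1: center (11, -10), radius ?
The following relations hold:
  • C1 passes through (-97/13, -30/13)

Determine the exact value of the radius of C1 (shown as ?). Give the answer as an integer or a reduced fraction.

20

1. [C1∋P]  r_C1² − 400 = 0  ⇒  r_C1 = 20 (r>0 drops 1)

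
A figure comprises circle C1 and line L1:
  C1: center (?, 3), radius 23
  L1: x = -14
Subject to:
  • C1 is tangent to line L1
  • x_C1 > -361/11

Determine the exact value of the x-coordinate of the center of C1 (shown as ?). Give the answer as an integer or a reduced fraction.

9

1. [C1‖L1]  x_C1² + 28x_C1 − 333 = 0  ⇒  x_C1 = -37 or 9
2. given x_C1 > -361/11: keep 9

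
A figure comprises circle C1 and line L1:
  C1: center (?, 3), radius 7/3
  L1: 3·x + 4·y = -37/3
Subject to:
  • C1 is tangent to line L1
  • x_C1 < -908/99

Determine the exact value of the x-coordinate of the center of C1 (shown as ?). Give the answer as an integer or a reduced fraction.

-12

1. [C1‖L1]  x_C1² + (146/9)x_C1 + 152/3 = 0  ⇒  x_C1 = -12 or -38/9
2. given x_C1 < -908/99: keep -12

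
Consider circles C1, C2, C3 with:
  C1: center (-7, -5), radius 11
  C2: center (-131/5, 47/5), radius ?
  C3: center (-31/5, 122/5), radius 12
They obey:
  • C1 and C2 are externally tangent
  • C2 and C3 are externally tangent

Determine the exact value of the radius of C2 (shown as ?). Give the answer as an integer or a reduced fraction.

1. [ext C1·C2]  r_C2² + 22r_C2 − 455 = 0  ⇒  r_C2 = 13 (r>0 drops 1)
2. [ext C2·C3]  r_C2² + 24r_C2 − 481 = 0  ⇒  r_C2 = 13 (r>0 drops 1)

13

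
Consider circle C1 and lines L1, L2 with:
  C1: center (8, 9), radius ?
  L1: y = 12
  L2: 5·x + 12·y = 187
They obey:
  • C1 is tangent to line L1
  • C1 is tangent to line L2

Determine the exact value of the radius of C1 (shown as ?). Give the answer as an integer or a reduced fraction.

3

1. [C1‖L1]  r_C1² − 9 = 0  ⇒  r_C1 = 3 (r>0 drops 1)
2. [C1‖L2]  r_C1² − 9 = 0  ⇒  r_C1 = 3 (r>0 drops 1)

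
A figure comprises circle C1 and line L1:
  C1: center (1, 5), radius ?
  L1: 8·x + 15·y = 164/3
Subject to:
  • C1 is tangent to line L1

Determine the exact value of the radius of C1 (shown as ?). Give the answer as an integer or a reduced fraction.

1. [C1‖L1]  r_C1² − 25/9 = 0  ⇒  r_C1 = 5/3 (r>0 drops 1)

5/3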